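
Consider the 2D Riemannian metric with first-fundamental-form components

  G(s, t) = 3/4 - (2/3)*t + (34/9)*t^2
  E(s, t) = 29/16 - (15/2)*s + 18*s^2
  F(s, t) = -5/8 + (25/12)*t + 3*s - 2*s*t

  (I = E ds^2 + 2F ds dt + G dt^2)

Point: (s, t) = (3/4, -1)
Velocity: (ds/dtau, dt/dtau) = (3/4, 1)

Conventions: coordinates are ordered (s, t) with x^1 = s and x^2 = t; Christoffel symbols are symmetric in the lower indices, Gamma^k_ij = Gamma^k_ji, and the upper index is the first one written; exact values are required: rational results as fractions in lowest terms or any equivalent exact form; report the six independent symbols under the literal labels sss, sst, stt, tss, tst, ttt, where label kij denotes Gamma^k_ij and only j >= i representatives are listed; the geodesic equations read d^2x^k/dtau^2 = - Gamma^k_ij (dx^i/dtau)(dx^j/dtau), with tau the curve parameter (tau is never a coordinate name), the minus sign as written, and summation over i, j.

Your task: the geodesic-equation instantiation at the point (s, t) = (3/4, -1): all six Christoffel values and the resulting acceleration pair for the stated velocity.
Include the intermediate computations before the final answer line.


E = 101/16, F = 25/24, G = 187/36 at the point
E_s = 39/2, E_t = 0, F_s = 5, F_t = 7/12, G_s = 0, G_t = -74/9
EG - F^2 = 9131/288;  g^inv = (288/9131) * [[187/36, -25/24], [-25/24, 101/16]]
first-kind symbols [ij,l] = (1/2)(d_i g_jl + d_j g_il - d_l g_ij): [ss,s] = E_s/2 = 39/4, [ss,t] = F_s - E_t/2 = 5, [st,s] = E_t/2 = 0, [st,t] = G_s/2 = 0, [tt,s] = F_t - G_s/2 = 7/12, [tt,t] = G_t/2 = -37/9
Gamma^s_ij = (G*[ij,s] - F*[ij,t])/(EG - F^2), Gamma^t_ij = (E*[ij,t] - F*[ij,s])/(EG - F^2)
Gamma_sss = 13086/9131, Gamma_sst = 0, Gamma_stt = 2106/9131, Gamma_tss = 6165/9131, Gamma_tst = 0, Gamma_ttt = -7649/9131
d^2s/dtau^2 = -(Gamma_sss*(3/4)^2 + 2*Gamma_sst*(3/4)*(1) + Gamma_stt*(1)^2) = -75735/73048
d^2t/dtau^2 = -(Gamma_tss*(3/4)^2 + 2*Gamma_tst*(3/4)*(1) + Gamma_ttt*(1)^2) = 66899/146096

Answer: Gamma_sss = 13086/9131, Gamma_sst = 0, Gamma_stt = 2106/9131, Gamma_tss = 6165/9131, Gamma_tst = 0, Gamma_ttt = -7649/9131; accelerations (d^2s/dtau^2, d^2t/dtau^2) = (-75735/73048, 66899/146096)


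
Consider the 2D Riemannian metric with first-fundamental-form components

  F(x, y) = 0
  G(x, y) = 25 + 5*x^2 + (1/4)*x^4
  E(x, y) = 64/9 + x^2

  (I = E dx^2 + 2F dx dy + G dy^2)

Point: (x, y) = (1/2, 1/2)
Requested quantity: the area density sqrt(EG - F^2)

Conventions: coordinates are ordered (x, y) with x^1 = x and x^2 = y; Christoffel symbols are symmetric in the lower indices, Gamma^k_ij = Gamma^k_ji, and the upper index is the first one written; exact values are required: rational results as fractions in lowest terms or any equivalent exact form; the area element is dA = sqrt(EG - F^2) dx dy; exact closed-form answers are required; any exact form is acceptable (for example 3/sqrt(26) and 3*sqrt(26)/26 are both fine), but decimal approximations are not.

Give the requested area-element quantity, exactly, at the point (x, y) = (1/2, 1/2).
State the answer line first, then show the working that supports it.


Answer: sqrt(EG - F^2) = 41*sqrt(265)/48

E = 265/36, F = 0, G = 1681/64; EG - F^2 = 445465/2304


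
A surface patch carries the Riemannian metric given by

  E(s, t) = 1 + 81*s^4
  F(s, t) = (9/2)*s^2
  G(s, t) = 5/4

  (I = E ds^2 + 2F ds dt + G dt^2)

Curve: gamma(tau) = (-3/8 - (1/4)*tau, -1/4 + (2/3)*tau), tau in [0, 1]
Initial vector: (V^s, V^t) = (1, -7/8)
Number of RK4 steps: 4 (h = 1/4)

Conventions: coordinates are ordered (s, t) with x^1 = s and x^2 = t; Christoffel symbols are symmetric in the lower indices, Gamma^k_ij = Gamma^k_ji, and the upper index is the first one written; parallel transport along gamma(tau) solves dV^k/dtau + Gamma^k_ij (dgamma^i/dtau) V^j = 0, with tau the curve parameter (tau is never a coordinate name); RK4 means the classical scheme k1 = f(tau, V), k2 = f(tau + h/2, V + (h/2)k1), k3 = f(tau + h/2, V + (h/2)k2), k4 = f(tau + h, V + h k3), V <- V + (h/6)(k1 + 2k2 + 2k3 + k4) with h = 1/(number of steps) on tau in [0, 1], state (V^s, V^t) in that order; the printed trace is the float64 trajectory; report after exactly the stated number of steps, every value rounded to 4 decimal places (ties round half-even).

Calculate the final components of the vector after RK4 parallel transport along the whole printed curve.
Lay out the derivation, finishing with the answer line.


gamma'(tau) = (-1/4, 2/3); f(tau, V)^k = -Gamma^k_ij(gamma(tau)) gamma'^i(tau) V^j; h = 1/4; intermediate values shown to 6 dp
curve data and Christoffel symbols at the stage parameters:
  tau = 0.000000: gamma = (-0.375000, -0.250000), gamma' = (-0.250000, 0.666667); Gamma_sss = -2.995634, Gamma_sst = 0.000000, Gamma_stt = 0.000000, Gamma_tss = -1.183460, Gamma_tst = 0.000000, Gamma_ttt = 0.000000
  tau = 0.125000: gamma = (-0.406250, -0.166667), gamma' = (-0.250000, 0.666667); Gamma_sss = -3.142589, Gamma_sst = 0.000000, Gamma_stt = 0.000000, Gamma_tss = -1.057860, Gamma_tst = 0.000000, Gamma_ttt = 0.000000
  tau = 0.250000: gamma = (-0.437500, -0.083333), gamma' = (-0.250000, 0.666667); Gamma_sss = -3.216544, Gamma_sst = 0.000000, Gamma_stt = 0.000000, Gamma_tss = -0.933600, Gamma_tst = 0.000000, Gamma_ttt = 0.000000
  tau = 0.375000: gamma = (-0.468750, 0.000000), gamma' = (-0.250000, 0.666667); Gamma_sss = -3.233207, Gamma_sst = 0.000000, Gamma_stt = 0.000000, Gamma_tss = -0.817483, Gamma_tst = 0.000000, Gamma_ttt = 0.000000
  tau = 0.500000: gamma = (-0.500000, 0.083333), gamma' = (-0.250000, 0.666667); Gamma_sss = -3.207921, Gamma_sst = 0.000000, Gamma_stt = 0.000000, Gamma_tss = -0.712871, Gamma_tst = 0.000000, Gamma_ttt = 0.000000
  tau = 0.625000: gamma = (-0.531250, 0.166667), gamma' = (-0.250000, 0.666667); Gamma_sss = -3.153695, Gamma_sst = 0.000000, Gamma_stt = 0.000000, Gamma_tss = -0.620797, Gamma_tst = 0.000000, Gamma_ttt = 0.000000
  tau = 0.750000: gamma = (-0.562500, 0.250000), gamma' = (-0.250000, 0.666667); Gamma_sss = -3.080678, Gamma_sst = 0.000000, Gamma_stt = 0.000000, Gamma_tss = -0.540915, Gamma_tst = 0.000000, Gamma_ttt = 0.000000
  tau = 0.875000: gamma = (-0.593750, 0.333333), gamma' = (-0.250000, 0.666667); Gamma_sss = -2.996367, Gamma_sst = 0.000000, Gamma_stt = 0.000000, Gamma_tss = -0.472188, Gamma_tst = 0.000000, Gamma_ttt = 0.000000
  tau = 1.000000: gamma = (-0.625000, 0.416667), gamma' = (-0.250000, 0.666667); Gamma_sss = -2.906090, Gamma_sst = 0.000000, Gamma_stt = 0.000000, Gamma_tss = -0.413311, Gamma_tst = 0.000000, Gamma_ttt = 0.000000
step 0: V^s = 1.0000, V^t = -0.8750
step 1: k1 = (-0.748908, -0.295865), k2 = (-0.712100, -0.239708), k3 = (-0.715715, -0.240924), k4 = (-0.660253, -0.191638); V <- V + (h/6)(k1 + 2k2 + 2k3 + k4): V^s = 0.8223, V^t = -0.9354
step 2: k1 = (-0.661241, -0.191925), k2 = (-0.597857, -0.151162), k3 = (-0.604261, -0.152781), k4 = (-0.538317, -0.119626); V <- V + (h/6)(k1 + 2k2 + 2k3 + k4): V^s = 0.6721, V^t = -0.9737
step 3: k1 = (-0.539045, -0.119788), k2 = (-0.476809, -0.093858), k3 = (-0.482942, -0.095066), k4 = (-0.424677, -0.074566); V <- V + (h/6)(k1 + 2k2 + 2k3 + k4): V^s = 0.5520, V^t = -0.9975
step 4: k1 = (-0.425140, -0.074647), k2 = (-0.373696, -0.058890), k3 = (-0.378513, -0.059649), k4 = (-0.332297, -0.047260); V <- V + (h/6)(k1 + 2k2 + 2k3 + k4): V^s = 0.4578, V^t = -1.0125

Answer: V^s = 0.4578, V^t = -1.0125


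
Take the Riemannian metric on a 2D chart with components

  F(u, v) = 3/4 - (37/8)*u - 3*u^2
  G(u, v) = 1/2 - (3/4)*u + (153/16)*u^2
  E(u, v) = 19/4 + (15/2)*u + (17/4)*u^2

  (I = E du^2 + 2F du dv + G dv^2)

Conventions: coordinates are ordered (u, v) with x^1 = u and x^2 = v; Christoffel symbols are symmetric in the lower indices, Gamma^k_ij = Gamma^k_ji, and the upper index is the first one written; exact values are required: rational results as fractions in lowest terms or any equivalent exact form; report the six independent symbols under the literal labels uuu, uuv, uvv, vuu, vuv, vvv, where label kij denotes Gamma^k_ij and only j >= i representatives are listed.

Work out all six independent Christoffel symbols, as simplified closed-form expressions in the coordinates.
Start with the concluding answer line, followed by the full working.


Answer: Gamma_uuu = (1449*u^3 - 573*u^2 - 1125*u + 342)/(2025*u^4 + 2610*u^3 + 1602*u^2 + 456*u + 116), Gamma_uuv = (3672*u^3 + 5517*u^2 - 1140*u + 36)/(4050*u^4 + 5220*u^3 + 3204*u^2 + 912*u + 232), Gamma_uvv = (-23409*u^3 + 2754*u^2 - 1296*u + 48)/(8100*u^4 + 10440*u^3 + 6408*u^2 + 1824*u + 464), Gamma_vuu = (-816*u^3 - 2160*u^2 - 3138*u - 1586)/(2025*u^4 + 2610*u^3 + 1602*u^2 + 456*u + 116), Gamma_vuv = (2601*u^3 + 4488*u^2 + 2727*u - 114)/(2025*u^4 + 2610*u^3 + 1602*u^2 + 456*u + 116), Gamma_vvv = (-3672*u^3 - 5517*u^2 + 1140*u - 36)/(4050*u^4 + 5220*u^3 + 3204*u^2 + 912*u + 232)

E = 19/4 + (15/2)*u + (17/4)*u^2; F = 3/4 - (37/8)*u - 3*u^2; G = 1/2 - (3/4)*u + (153/16)*u^2
Gamma^k_ij = (1/2) g^{kl} (d_i g_jl + d_j g_il - d_l g_ij), with g^inv = (1/(EG-F^2)) [[G, -F], [-F, E]]
first partials: E_u = 15/2 + (17/2)*u, E_v = 0, F_u = -37/8 - 6*u, F_v = 0, G_u = -3/4 + (153/8)*u, G_v = 0
D = EG - F^2 = 29/16 + (57/8)*u + (801/32)*u^2 + (1305/32)*u^3 + (2025/64)*u^4
expanded: Gamma^u_uu = (G E_u - 2F F_u + F E_v)/(2D), Gamma^u_uv = (G E_v - F G_u)/(2D), Gamma^u_vv = (2G F_v - G G_u - F G_v)/(2D), Gamma^v_uu = (2E F_u - E E_v - F E_u)/(2D), Gamma^v_uv = (E G_u - F E_v)/(2D), Gamma^v_vv = (E G_v - 2F F_v + F G_u)/(2D); substitute and cancel common factors


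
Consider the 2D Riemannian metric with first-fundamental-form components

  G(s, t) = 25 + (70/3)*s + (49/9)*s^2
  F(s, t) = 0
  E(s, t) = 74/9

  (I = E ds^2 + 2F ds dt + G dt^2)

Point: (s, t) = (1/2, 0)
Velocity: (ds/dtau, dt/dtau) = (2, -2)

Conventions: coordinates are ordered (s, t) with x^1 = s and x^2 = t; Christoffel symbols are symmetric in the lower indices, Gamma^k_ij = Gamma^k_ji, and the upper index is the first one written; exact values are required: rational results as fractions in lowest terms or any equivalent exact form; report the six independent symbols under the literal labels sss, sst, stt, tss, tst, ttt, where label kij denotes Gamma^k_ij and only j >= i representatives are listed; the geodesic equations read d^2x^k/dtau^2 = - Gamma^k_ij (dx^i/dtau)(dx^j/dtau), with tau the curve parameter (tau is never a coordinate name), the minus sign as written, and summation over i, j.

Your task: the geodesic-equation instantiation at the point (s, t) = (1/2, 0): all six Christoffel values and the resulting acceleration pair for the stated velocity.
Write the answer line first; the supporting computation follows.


Answer: Gamma_sss = 0, Gamma_sst = 0, Gamma_stt = -7/4, Gamma_tss = 0, Gamma_tst = 14/37, Gamma_ttt = 0; accelerations (d^2s/dtau^2, d^2t/dtau^2) = (7, 112/37)

E = 74/9, F = 0, G = 1369/36 at the point
E_s = 0, E_t = 0, F_s = 0, F_t = 0, G_s = 259/9, G_t = 0
EG - F^2 = 50653/162;  g^inv = (162/50653) * [[1369/36, 0], [0, 74/9]]
first-kind symbols [ij,l] = (1/2)(d_i g_jl + d_j g_il - d_l g_ij): [ss,s] = E_s/2 = 0, [ss,t] = F_s - E_t/2 = 0, [st,s] = E_t/2 = 0, [st,t] = G_s/2 = 259/18, [tt,s] = F_t - G_s/2 = -259/18, [tt,t] = G_t/2 = 0
Gamma^s_ij = (G*[ij,s] - F*[ij,t])/(EG - F^2), Gamma^t_ij = (E*[ij,t] - F*[ij,s])/(EG - F^2)
Gamma_sss = 0, Gamma_sst = 0, Gamma_stt = -7/4, Gamma_tss = 0, Gamma_tst = 14/37, Gamma_ttt = 0
d^2s/dtau^2 = -(Gamma_sss*(2)^2 + 2*Gamma_sst*(2)*(-2) + Gamma_stt*(-2)^2) = 7
d^2t/dtau^2 = -(Gamma_tss*(2)^2 + 2*Gamma_tst*(2)*(-2) + Gamma_ttt*(-2)^2) = 112/37


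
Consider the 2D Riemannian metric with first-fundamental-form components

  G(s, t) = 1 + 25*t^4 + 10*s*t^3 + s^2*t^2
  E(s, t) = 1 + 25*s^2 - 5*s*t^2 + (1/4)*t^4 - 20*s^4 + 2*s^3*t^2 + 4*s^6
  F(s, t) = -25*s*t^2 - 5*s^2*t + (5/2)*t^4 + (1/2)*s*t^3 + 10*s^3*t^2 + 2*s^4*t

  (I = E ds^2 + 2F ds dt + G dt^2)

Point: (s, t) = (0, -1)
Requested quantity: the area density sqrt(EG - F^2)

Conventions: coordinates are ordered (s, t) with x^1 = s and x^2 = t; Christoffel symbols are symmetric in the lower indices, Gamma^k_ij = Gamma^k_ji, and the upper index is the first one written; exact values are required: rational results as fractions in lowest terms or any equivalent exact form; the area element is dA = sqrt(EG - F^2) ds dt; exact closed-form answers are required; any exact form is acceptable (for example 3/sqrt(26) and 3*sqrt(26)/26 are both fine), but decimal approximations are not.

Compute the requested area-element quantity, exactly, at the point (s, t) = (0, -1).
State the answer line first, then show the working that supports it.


Answer: sqrt(EG - F^2) = sqrt(105)/2

E = 5/4, F = 5/2, G = 26; EG - F^2 = 105/4


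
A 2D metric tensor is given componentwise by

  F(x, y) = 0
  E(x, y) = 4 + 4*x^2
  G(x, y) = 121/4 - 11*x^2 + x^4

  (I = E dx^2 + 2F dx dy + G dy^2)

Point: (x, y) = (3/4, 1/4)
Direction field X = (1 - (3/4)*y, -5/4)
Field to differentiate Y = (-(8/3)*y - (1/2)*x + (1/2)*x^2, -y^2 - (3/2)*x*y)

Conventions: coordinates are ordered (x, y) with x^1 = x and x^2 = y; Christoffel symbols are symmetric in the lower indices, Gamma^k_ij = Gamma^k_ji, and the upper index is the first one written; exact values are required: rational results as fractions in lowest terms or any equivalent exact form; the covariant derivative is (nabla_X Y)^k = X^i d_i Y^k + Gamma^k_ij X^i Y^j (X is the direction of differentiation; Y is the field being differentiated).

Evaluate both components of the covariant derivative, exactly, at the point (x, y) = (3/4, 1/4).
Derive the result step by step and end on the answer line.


E = 25/4, F = 0, G = 6241/256 at the point
E_x = 6, E_y = 0, F_x = 0, F_y = 0, G_x = -237/16, G_y = 0
EG - F^2 = 156025/1024;  g^inv = (1024/156025) * [[6241/256, 0], [0, 25/4]]
first-kind symbols [ij,l] = (1/2)(d_i g_jl + d_j g_il - d_l g_ij): [xx,x] = E_x/2 = 3, [xx,y] = F_x - E_y/2 = 0, [xy,x] = E_y/2 = 0, [xy,y] = G_x/2 = -237/32, [yy,x] = F_y - G_x/2 = 237/32, [yy,y] = G_y/2 = 0
Gamma^x_ij = (G*[ij,x] - F*[ij,y])/(EG - F^2), Gamma^y_ij = (E*[ij,y] - F*[ij,x])/(EG - F^2)
Gamma_xxx = 12/25, Gamma_xxy = 0, Gamma_xyy = 237/200, Gamma_yxx = 0, Gamma_yxy = -24/79, Gamma_yyy = 0
X = (13/16, -5/4), Y = (-73/96, -11/32) at the point

Answer: (nabla_X Y)^x = 287929/76800, (nabla_X Y)^y = 15397/10112


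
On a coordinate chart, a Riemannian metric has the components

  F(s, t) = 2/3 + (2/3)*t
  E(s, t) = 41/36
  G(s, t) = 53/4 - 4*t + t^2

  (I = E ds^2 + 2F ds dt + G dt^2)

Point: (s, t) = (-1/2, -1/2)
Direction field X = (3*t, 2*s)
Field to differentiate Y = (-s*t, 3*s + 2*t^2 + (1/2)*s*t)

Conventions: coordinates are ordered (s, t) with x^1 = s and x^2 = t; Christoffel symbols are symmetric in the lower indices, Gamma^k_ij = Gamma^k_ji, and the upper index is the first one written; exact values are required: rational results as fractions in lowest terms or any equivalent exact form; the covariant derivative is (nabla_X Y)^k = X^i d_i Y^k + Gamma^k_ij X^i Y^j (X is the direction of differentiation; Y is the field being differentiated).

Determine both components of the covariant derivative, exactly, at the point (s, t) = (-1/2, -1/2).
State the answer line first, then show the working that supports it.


Answer: (nabla_X Y)^s = -1167/1684, (nabla_X Y)^t = -5123/2526

E = 41/36, F = 1/3, G = 31/2 at the point
E_s = 0, E_t = 0, F_s = 0, F_t = 2/3, G_s = 0, G_t = -5
EG - F^2 = 421/24;  g^inv = (24/421) * [[31/2, -1/3], [-1/3, 41/36]]
first-kind symbols [ij,l] = (1/2)(d_i g_jl + d_j g_il - d_l g_ij): [ss,s] = E_s/2 = 0, [ss,t] = F_s - E_t/2 = 0, [st,s] = E_t/2 = 0, [st,t] = G_s/2 = 0, [tt,s] = F_t - G_s/2 = 2/3, [tt,t] = G_t/2 = -5/2
Gamma^s_ij = (G*[ij,s] - F*[ij,t])/(EG - F^2), Gamma^t_ij = (E*[ij,t] - F*[ij,s])/(EG - F^2)
Gamma_sss = 0, Gamma_sst = 0, Gamma_stt = 268/421, Gamma_tss = 0, Gamma_tst = 0, Gamma_ttt = -221/1263
X = (-3/2, -1), Y = (-1/4, -7/8) at the point


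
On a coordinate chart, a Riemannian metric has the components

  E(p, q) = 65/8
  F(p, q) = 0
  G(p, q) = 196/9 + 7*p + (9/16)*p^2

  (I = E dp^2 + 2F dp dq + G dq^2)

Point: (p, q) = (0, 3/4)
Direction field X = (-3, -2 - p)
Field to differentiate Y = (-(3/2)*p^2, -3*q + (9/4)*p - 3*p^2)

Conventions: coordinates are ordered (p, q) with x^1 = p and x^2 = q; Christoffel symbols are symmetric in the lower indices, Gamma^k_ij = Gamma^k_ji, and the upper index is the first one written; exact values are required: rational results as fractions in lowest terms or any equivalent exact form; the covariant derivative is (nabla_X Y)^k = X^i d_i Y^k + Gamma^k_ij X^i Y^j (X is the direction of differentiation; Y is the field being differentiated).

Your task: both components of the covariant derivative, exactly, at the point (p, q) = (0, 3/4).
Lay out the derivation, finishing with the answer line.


E = 65/8, F = 0, G = 196/9 at the point
E_p = 0, E_q = 0, F_p = 0, F_q = 0, G_p = 7, G_q = 0
EG - F^2 = 3185/18;  g^inv = (18/3185) * [[196/9, 0], [0, 65/8]]
first-kind symbols [ij,l] = (1/2)(d_i g_jl + d_j g_il - d_l g_ij): [pp,p] = E_p/2 = 0, [pp,q] = F_p - E_q/2 = 0, [pq,p] = E_q/2 = 0, [pq,q] = G_p/2 = 7/2, [qq,p] = F_q - G_p/2 = -7/2, [qq,q] = G_q/2 = 0
Gamma^p_ij = (G*[ij,p] - F*[ij,q])/(EG - F^2), Gamma^q_ij = (E*[ij,q] - F*[ij,p])/(EG - F^2)
Gamma_ppp = 0, Gamma_ppq = 0, Gamma_pqq = -28/65, Gamma_qpp = 0, Gamma_qpq = 9/56, Gamma_qqq = 0
X = (-3, -2), Y = (0, -9/4) at the point

Answer: (nabla_X Y)^p = -126/65, (nabla_X Y)^q = 75/224


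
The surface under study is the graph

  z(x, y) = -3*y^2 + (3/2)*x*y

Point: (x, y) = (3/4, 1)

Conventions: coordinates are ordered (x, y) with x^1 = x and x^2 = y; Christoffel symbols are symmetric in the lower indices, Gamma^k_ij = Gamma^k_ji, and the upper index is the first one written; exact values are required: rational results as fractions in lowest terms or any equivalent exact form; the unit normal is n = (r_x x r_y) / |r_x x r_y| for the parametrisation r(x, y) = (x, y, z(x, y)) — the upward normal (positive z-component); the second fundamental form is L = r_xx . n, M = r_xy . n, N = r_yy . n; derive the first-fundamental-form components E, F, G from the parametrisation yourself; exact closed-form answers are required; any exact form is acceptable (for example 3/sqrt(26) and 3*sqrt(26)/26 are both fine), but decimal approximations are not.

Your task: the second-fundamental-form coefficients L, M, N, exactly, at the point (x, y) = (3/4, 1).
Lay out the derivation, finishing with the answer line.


z_x = 3/2, z_y = -39/8, z_xx = 0, z_xy = 3/2, z_yy = -6
E = 13/4, F = -117/16, G = 1585/64; answer radicand W^2 = 1729/64
unnormalised second-form numerators: l = 0, m = 3/2, n = -6; L = l/sqrt(1729/64), and similarly M = m/sqrt(W^2), N = n/sqrt(W^2)

Answer: L = 0, M = 12*sqrt(1729)/1729, N = -48*sqrt(1729)/1729


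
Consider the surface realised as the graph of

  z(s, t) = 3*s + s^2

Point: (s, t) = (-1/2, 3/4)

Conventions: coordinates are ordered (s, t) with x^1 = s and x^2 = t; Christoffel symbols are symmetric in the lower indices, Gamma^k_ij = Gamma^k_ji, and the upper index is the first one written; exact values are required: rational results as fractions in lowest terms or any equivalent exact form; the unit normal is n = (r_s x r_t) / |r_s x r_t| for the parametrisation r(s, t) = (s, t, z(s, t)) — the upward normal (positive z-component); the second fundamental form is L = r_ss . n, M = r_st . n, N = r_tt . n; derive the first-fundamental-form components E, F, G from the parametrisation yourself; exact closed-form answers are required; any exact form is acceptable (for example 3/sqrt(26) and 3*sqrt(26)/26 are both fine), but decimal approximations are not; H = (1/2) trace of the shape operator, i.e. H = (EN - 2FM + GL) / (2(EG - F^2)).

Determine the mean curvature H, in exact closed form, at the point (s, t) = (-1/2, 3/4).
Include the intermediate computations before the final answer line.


z_s = 2, z_t = 0, z_ss = 2, z_st = 0, z_tt = 0
E = 5, F = 0, G = 1; answer radicand W^2 = 5
unnormalised second-form numerators: l = 2, m = 0, n = 0; L = l/sqrt(5), and similarly M = m/sqrt(W^2), N = n/sqrt(W^2)
H = (E*n - 2*F*m + G*l) / (2*(EG - F^2)*sqrt(W^2)); E*n - 2*F*m + G*l = 2, EG - F^2 = 5, so H = (1/5)/sqrt(5)

Answer: H = sqrt(5)/25


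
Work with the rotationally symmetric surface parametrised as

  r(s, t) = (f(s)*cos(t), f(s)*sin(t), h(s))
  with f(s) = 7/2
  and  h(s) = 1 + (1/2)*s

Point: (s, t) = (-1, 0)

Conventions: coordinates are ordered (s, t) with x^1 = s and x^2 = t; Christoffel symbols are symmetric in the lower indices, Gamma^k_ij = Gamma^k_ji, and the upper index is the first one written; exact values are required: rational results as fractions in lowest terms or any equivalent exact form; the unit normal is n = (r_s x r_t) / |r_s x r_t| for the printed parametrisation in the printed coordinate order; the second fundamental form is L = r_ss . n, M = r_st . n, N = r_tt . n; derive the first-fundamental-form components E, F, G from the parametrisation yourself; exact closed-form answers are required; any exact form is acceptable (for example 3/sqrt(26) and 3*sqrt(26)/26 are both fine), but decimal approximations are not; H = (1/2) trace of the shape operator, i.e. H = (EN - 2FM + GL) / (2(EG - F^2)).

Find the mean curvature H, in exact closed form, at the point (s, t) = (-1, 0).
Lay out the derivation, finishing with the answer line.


f = 7/2, f' = 0, f'' = 0, h' = 1/2, h'' = 0
E = 1/4, F = 0, G = 49/4; answer radicand W^2 = 1/4
unnormalised second-form numerators: l = 0, m = 0, n = 7/4; L = l/sqrt(1/4), and similarly M = m/sqrt(W^2), N = n/sqrt(W^2)
H = (E*n - 2*F*m + G*l) / (2*(EG - F^2)*sqrt(W^2)); E*n - 2*F*m + G*l = 7/16, EG - F^2 = 49/16, so H = (1/14)/sqrt(1/4)

Answer: H = 1/7


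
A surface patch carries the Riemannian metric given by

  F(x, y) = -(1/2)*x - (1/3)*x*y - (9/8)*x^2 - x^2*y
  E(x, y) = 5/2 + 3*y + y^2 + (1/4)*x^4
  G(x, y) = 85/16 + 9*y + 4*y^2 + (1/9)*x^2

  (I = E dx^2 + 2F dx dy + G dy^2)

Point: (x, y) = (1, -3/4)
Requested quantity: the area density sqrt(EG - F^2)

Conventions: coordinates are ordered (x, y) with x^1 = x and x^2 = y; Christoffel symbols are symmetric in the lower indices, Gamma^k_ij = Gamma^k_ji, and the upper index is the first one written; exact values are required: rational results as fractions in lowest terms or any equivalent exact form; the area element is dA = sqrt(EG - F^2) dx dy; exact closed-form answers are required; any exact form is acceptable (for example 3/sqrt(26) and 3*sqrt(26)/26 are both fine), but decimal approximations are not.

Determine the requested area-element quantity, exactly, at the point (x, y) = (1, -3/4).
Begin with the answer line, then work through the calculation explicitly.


Answer: sqrt(EG - F^2) = sqrt(1361)/48

E = 17/16, F = -5/8, G = 133/144; EG - F^2 = 1361/2304


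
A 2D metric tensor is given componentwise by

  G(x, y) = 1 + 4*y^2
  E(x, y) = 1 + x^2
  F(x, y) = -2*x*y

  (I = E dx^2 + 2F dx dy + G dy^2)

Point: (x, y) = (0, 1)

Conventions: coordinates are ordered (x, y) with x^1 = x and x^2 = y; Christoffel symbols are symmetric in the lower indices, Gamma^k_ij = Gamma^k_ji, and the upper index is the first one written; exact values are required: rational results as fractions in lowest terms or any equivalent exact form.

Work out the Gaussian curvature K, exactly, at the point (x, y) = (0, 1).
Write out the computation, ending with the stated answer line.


E = 1, F = 0, G = 5, EG - F^2 = 5 at the point
E_x = 0, E_y = 0, F_x = -2, F_y = 0, G_x = 0, G_y = 8
E_yy = 0, F_xy = -2, G_xx = 0
Apply the Brioschi formula K = (det M1 - det M2)/(EG - F^2)^2 over the derivative matrices of E, F, G.
M1 = [[-E_yy/2 + F_xy - G_xx/2, E_x/2, F_x - E_y/2], [F_y - G_x/2, E, F], [G_y/2, F, G]] = [[-2, 0, -2], [0, 1, 0], [4, 0, 5]]; det M1 = -2
M2 = [[0, E_y/2, G_x/2], [E_y/2, E, F], [G_x/2, F, G]] = [[0, 0, 0], [0, 1, 0], [0, 0, 5]]; det M2 = 0
det M1 - det M2 = -2; K = -2 / (5)^2 = -2/25

Answer: K = -2/25


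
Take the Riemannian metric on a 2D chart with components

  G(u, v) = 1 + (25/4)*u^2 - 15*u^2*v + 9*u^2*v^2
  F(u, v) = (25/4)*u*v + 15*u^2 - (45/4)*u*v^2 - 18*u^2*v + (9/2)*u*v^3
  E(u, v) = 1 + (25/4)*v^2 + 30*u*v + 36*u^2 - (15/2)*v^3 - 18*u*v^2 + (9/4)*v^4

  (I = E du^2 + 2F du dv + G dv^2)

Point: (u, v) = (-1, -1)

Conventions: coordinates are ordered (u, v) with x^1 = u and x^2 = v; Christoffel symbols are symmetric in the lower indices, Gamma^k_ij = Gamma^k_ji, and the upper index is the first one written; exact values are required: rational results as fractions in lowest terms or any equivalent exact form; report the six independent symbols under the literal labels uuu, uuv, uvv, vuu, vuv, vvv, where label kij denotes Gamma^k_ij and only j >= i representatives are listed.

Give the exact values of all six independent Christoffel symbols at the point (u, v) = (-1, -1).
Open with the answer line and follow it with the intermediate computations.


Answer: Gamma_uuu = -16/35, Gamma_uuv = -44/105, Gamma_uvv = -8/35, Gamma_vuu = -44/175, Gamma_vuv = -121/525, Gamma_vvv = -22/175

E = 101, F = 55, G = 125/4 at the point
E_u = -120, E_v = -110, F_u = -88, F_v = -241/4, G_u = -121/2, G_v = -33
EG - F^2 = 525/4;  g^inv = (4/525) * [[125/4, -55], [-55, 101]]
first-kind symbols [ij,l] = (1/2)(d_i g_jl + d_j g_il - d_l g_ij): [uu,u] = E_u/2 = -60, [uu,v] = F_u - E_v/2 = -33, [uv,u] = E_v/2 = -55, [uv,v] = G_u/2 = -121/4, [vv,u] = F_v - G_u/2 = -30, [vv,v] = G_v/2 = -33/2
Gamma^u_ij = (G*[ij,u] - F*[ij,v])/(EG - F^2), Gamma^v_ij = (E*[ij,v] - F*[ij,u])/(EG - F^2)


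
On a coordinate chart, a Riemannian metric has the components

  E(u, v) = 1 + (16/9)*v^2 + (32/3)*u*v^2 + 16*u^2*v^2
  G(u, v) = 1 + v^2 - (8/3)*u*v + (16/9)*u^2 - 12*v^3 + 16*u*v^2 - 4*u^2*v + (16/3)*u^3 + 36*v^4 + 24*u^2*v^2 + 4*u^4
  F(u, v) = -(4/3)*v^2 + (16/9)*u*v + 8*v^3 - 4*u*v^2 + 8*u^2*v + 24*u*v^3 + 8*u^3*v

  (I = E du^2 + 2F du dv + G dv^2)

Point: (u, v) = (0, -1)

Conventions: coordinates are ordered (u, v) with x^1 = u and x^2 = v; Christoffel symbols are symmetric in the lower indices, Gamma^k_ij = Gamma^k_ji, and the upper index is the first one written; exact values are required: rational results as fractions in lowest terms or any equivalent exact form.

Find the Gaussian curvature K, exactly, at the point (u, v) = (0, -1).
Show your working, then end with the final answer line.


E = 25/9, F = -28/3, G = 50, EG - F^2 = 466/9 at the point
E_u = 32/3, E_v = -32/9, F_u = -268/9, F_v = 80/3, G_u = 56/3, G_v = -182
E_vv = 32/9, F_uv = 736/9, G_uu = 536/9
Evaluate Brioschi's two determinant matrices M1, M2 and divide by (EG - F^2)^2.
M1 = [[-E_vv/2 + F_uv - G_uu/2, E_u/2, F_u - E_v/2], [F_v - G_u/2, E, F], [G_v/2, F, G]] = [[452/9, 16/3, -28], [52/3, 25/9, -28/3], [-91, -28/3, 50]]; det M1 = -3244/81
M2 = [[0, E_v/2, G_u/2], [E_v/2, E, F], [G_u/2, F, G]] = [[0, -16/9, 28/3], [-16/9, 25/9, -28/3], [28/3, -28/3, 50]]; det M2 = -7312/81
det M1 - det M2 = 452/9; K = 452/9 / (466/9)^2 = 1017/54289

Answer: K = 1017/54289


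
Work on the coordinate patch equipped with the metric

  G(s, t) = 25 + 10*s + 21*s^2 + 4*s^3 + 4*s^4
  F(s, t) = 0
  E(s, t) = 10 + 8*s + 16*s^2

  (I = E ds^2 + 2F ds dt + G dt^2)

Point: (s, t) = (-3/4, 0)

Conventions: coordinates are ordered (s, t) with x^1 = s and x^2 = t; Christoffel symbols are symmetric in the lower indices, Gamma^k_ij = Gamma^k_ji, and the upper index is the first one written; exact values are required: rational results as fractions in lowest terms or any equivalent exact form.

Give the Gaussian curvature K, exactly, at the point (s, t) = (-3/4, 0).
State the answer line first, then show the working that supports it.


Answer: K = -288/7267

E = 13, F = 0, G = 1849/64, EG - F^2 = 24037/64 at the point
E_s = -16, E_t = 0, F_s = 0, F_t = 0, G_s = -43/2, G_t = 0
E_tt = 0, F_st = 0, G_ss = 51
Evaluate Brioschi's two determinant matrices M1, M2 and divide by (EG - F^2)^2.
M1 = [[-E_tt/2 + F_st - G_ss/2, E_s/2, F_s - E_t/2], [F_t - G_s/2, E, F], [G_t/2, F, G]] = [[-51/2, -8, 0], [43/4, 13, 0], [0, 0, 1849/64]]; det M1 = -907859/128
M2 = [[0, E_t/2, G_s/2], [E_t/2, E, F], [G_s/2, F, G]] = [[0, 0, -43/4], [0, 13, 0], [-43/4, 0, 1849/64]]; det M2 = -24037/16
det M1 - det M2 = -715563/128; K = -715563/128 / (24037/64)^2 = -288/7267


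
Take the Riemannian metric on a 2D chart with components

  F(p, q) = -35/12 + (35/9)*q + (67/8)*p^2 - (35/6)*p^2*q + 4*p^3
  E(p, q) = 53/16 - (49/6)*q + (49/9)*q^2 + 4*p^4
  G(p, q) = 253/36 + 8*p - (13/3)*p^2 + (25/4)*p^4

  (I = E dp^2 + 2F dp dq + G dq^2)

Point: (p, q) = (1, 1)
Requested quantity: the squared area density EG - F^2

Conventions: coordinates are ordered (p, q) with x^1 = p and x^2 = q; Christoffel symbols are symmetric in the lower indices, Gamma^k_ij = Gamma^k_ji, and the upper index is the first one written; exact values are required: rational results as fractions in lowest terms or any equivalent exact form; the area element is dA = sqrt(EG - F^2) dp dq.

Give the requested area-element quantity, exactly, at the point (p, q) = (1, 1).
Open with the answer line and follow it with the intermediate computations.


Answer: EG - F^2 = 12281/576

E = 661/144, F = 541/72, G = 305/18; EG - F^2 = 12281/576


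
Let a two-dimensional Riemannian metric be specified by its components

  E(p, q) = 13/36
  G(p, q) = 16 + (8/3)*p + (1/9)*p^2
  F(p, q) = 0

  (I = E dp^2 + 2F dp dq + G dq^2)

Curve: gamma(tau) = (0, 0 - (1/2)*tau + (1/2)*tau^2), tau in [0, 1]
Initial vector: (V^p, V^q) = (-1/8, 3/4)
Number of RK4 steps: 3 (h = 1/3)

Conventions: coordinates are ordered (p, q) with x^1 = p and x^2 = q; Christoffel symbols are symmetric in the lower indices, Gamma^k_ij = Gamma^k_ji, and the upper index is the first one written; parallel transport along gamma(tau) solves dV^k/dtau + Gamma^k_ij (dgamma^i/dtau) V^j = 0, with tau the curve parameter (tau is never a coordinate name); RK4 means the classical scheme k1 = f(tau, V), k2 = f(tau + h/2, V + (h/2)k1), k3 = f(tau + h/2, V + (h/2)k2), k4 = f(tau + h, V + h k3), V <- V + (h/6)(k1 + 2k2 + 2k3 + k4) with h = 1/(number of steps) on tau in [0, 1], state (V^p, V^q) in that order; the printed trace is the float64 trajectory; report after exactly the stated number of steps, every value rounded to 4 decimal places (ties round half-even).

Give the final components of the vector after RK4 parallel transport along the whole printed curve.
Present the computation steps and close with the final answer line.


gamma'(tau) = (0, -1/2 + tau); f(tau, V)^k = -Gamma^k_ij(gamma(tau)) gamma'^i(tau) V^j; h = 1/3; intermediate values shown to 6 dp
curve data and Christoffel symbols at the stage parameters:
  tau = 0.000000: gamma = (0.000000, 0.000000), gamma' = (0.000000, -0.500000); Gamma_ppp = 0.000000, Gamma_ppq = 0.000000, Gamma_pqq = -3.692308, Gamma_qpp = 0.000000, Gamma_qpq = 0.083333, Gamma_qqq = 0.000000
  tau = 0.166667: gamma = (0.000000, -0.069444), gamma' = (0.000000, -0.333333); Gamma_ppp = 0.000000, Gamma_ppq = 0.000000, Gamma_pqq = -3.692308, Gamma_qpp = 0.000000, Gamma_qpq = 0.083333, Gamma_qqq = 0.000000
  tau = 0.333333: gamma = (0.000000, -0.111111), gamma' = (0.000000, -0.166667); Gamma_ppp = 0.000000, Gamma_ppq = 0.000000, Gamma_pqq = -3.692308, Gamma_qpp = 0.000000, Gamma_qpq = 0.083333, Gamma_qqq = 0.000000
  tau = 0.500000: gamma = (0.000000, -0.125000), gamma' = (0.000000, 0.000000); Gamma_ppp = 0.000000, Gamma_ppq = 0.000000, Gamma_pqq = -3.692308, Gamma_qpp = 0.000000, Gamma_qpq = 0.083333, Gamma_qqq = 0.000000
  tau = 0.666667: gamma = (0.000000, -0.111111), gamma' = (0.000000, 0.166667); Gamma_ppp = 0.000000, Gamma_ppq = 0.000000, Gamma_pqq = -3.692308, Gamma_qpp = 0.000000, Gamma_qpq = 0.083333, Gamma_qqq = 0.000000
  tau = 0.833333: gamma = (0.000000, -0.069444), gamma' = (0.000000, 0.333333); Gamma_ppp = 0.000000, Gamma_ppq = 0.000000, Gamma_pqq = -3.692308, Gamma_qpp = 0.000000, Gamma_qpq = 0.083333, Gamma_qqq = 0.000000
  tau = 1.000000: gamma = (0.000000, 0.000000), gamma' = (0.000000, 0.500000); Gamma_ppp = 0.000000, Gamma_ppq = 0.000000, Gamma_pqq = -3.692308, Gamma_qpp = 0.000000, Gamma_qpq = 0.083333, Gamma_qqq = 0.000000
step 0: V^p = -0.1250, V^q = 0.7500
step 1: k1 = (-1.384615, -0.005208), k2 = (-0.922009, -0.009882), k3 = (-0.921050, -0.007741), k4 = (-0.459951, -0.006000); V <- V + (h/6)(k1 + 2k2 + 2k3 + k4): V^p = -0.4323, V^q = 0.7474
step 2: k1 = (-0.459950, -0.006004), k2 = (0.000000, 0.000000), k3 = (0.000000, 0.000000), k4 = (0.459950, 0.006004); V <- V + (h/6)(k1 + 2k2 + 2k3 + k4): V^p = -0.4323, V^q = 0.7474
step 3: k1 = (0.459950, 0.006004), k2 = (0.921132, 0.009878), k3 = (0.921927, 0.007743), k4 = (1.384616, 0.005206); V <- V + (h/6)(k1 + 2k2 + 2k3 + k4): V^p = -0.1250, V^q = 0.7500

Answer: V^p = -0.1250, V^q = 0.7500


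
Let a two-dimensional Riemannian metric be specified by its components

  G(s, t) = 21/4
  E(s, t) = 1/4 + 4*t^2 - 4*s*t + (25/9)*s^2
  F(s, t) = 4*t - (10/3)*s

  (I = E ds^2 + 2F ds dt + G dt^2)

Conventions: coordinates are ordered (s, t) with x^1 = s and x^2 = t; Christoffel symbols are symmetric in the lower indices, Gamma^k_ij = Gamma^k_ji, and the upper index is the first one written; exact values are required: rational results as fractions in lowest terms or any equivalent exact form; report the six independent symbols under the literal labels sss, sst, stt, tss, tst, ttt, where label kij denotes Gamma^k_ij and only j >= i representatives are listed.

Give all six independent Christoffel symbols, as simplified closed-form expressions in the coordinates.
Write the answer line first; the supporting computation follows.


Answer: Gamma_sss = (960*s^2 - 3072*s*t + 500*s + 2304*t^2 + 408*t)/(500*s^2 + 816*s*t + 720*t^2 + 189), Gamma_sst = (-1512*s + 3024*t)/(500*s^2 + 816*s*t + 720*t^2 + 189), Gamma_stt = 3024/(500*s^2 + 816*s*t + 720*t^2 + 189), Gamma_tss = (800*s^3 - 2752*s^2*t + 3456*s*t^2 - 640*s*t + 72*s - 2304*t^3 - 768*t^2 - 144*t - 120)/(500*s^2 + 816*s*t + 720*t^2 + 189), Gamma_tst = (-960*s^2 + 3072*s*t - 2304*t^2)/(500*s^2 + 816*s*t + 720*t^2 + 189), Gamma_ttt = (1920*s - 2304*t)/(500*s^2 + 816*s*t + 720*t^2 + 189)

E = 1/4 + 4*t^2 - 4*s*t + (25/9)*s^2; F = 4*t - (10/3)*s; G = 21/4
Gamma^k_ij = (1/2) g^{kl} (d_i g_jl + d_j g_il - d_l g_ij), with g^inv = (1/(EG-F^2)) [[G, -F], [-F, E]]
first partials: E_s = -4*t + (50/9)*s, E_t = 8*t - 4*s, F_s = -10/3, F_t = 4, G_s = 0, G_t = 0
D = EG - F^2 = 21/16 + 5*t^2 + (17/3)*s*t + (125/36)*s^2
expanded: Gamma^s_ss = (G E_s - 2F F_s + F E_t)/(2D), Gamma^s_st = (G E_t - F G_s)/(2D), Gamma^s_tt = (2G F_t - G G_s - F G_t)/(2D), Gamma^t_ss = (2E F_s - E E_t - F E_s)/(2D), Gamma^t_st = (E G_s - F E_t)/(2D), Gamma^t_tt = (E G_t - 2F F_t + F G_s)/(2D); substitute and cancel common factors


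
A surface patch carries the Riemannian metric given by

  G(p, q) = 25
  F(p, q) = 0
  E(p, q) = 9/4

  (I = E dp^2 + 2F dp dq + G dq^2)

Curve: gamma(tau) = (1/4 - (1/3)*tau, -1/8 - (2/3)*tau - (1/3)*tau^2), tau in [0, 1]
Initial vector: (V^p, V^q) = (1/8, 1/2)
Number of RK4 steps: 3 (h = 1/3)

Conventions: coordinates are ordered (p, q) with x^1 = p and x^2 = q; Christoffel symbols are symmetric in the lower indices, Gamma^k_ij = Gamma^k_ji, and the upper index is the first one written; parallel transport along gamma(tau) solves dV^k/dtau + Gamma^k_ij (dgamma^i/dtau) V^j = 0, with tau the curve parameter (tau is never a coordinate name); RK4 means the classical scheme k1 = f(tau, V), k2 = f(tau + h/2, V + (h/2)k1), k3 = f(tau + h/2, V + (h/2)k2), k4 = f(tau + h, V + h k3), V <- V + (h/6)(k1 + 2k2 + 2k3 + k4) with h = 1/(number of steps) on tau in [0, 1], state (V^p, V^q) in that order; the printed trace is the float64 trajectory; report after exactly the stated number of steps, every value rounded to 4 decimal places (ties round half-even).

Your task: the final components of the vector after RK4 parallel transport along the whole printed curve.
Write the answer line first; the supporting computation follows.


Answer: V^p = 0.1250, V^q = 0.5000

gamma'(tau) = (-1/3, -2/3 - (2/3)*tau); f(tau, V)^k = -Gamma^k_ij(gamma(tau)) gamma'^i(tau) V^j; h = 1/3; intermediate values shown to 6 dp
curve data and Christoffel symbols at the stage parameters:
  tau = 0.000000: gamma = (0.250000, -0.125000), gamma' = (-0.333333, -0.666667); Gamma_ppp = 0.000000, Gamma_ppq = 0.000000, Gamma_pqq = 0.000000, Gamma_qpp = 0.000000, Gamma_qpq = 0.000000, Gamma_qqq = 0.000000
  tau = 0.166667: gamma = (0.194444, -0.245370), gamma' = (-0.333333, -0.777778); Gamma_ppp = 0.000000, Gamma_ppq = 0.000000, Gamma_pqq = 0.000000, Gamma_qpp = 0.000000, Gamma_qpq = 0.000000, Gamma_qqq = 0.000000
  tau = 0.333333: gamma = (0.138889, -0.384259), gamma' = (-0.333333, -0.888889); Gamma_ppp = 0.000000, Gamma_ppq = 0.000000, Gamma_pqq = 0.000000, Gamma_qpp = 0.000000, Gamma_qpq = 0.000000, Gamma_qqq = 0.000000
  tau = 0.500000: gamma = (0.083333, -0.541667), gamma' = (-0.333333, -1.000000); Gamma_ppp = 0.000000, Gamma_ppq = 0.000000, Gamma_pqq = 0.000000, Gamma_qpp = 0.000000, Gamma_qpq = 0.000000, Gamma_qqq = 0.000000
  tau = 0.666667: gamma = (0.027778, -0.717593), gamma' = (-0.333333, -1.111111); Gamma_ppp = 0.000000, Gamma_ppq = 0.000000, Gamma_pqq = 0.000000, Gamma_qpp = 0.000000, Gamma_qpq = 0.000000, Gamma_qqq = 0.000000
  tau = 0.833333: gamma = (-0.027778, -0.912037), gamma' = (-0.333333, -1.222222); Gamma_ppp = 0.000000, Gamma_ppq = 0.000000, Gamma_pqq = 0.000000, Gamma_qpp = 0.000000, Gamma_qpq = 0.000000, Gamma_qqq = 0.000000
  tau = 1.000000: gamma = (-0.083333, -1.125000), gamma' = (-0.333333, -1.333333); Gamma_ppp = 0.000000, Gamma_ppq = 0.000000, Gamma_pqq = 0.000000, Gamma_qpp = 0.000000, Gamma_qpq = 0.000000, Gamma_qqq = 0.000000
step 0: V^p = 0.1250, V^q = 0.5000
step 1: k1 = (0.000000, 0.000000), k2 = (0.000000, 0.000000), k3 = (0.000000, 0.000000), k4 = (0.000000, 0.000000); V <- V + (h/6)(k1 + 2k2 + 2k3 + k4): V^p = 0.1250, V^q = 0.5000
step 2: k1 = (0.000000, 0.000000), k2 = (0.000000, 0.000000), k3 = (0.000000, 0.000000), k4 = (0.000000, 0.000000); V <- V + (h/6)(k1 + 2k2 + 2k3 + k4): V^p = 0.1250, V^q = 0.5000
step 3: k1 = (0.000000, 0.000000), k2 = (0.000000, 0.000000), k3 = (0.000000, 0.000000), k4 = (0.000000, 0.000000); V <- V + (h/6)(k1 + 2k2 + 2k3 + k4): V^p = 0.1250, V^q = 0.5000


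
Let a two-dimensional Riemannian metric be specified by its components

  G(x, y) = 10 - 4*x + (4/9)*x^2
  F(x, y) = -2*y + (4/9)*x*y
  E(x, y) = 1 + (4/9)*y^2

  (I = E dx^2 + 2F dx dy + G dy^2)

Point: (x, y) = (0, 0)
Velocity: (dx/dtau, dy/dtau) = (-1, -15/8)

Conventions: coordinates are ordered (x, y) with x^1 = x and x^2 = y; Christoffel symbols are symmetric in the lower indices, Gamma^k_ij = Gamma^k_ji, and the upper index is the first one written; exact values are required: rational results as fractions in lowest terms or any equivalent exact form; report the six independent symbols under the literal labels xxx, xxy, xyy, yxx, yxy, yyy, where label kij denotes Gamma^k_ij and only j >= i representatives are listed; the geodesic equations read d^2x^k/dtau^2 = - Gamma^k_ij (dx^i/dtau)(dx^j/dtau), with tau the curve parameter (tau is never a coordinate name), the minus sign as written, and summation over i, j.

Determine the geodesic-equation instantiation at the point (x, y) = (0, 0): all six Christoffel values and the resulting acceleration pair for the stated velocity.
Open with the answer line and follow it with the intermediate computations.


Answer: Gamma_xxx = 0, Gamma_xxy = 0, Gamma_xyy = 0, Gamma_yxx = 0, Gamma_yxy = -1/5, Gamma_yyy = 0; accelerations (d^2x/dtau^2, d^2y/dtau^2) = (0, 3/4)

E = 1, F = 0, G = 10 at the point
E_x = 0, E_y = 0, F_x = 0, F_y = -2, G_x = -4, G_y = 0
EG - F^2 = 10;  g^inv = (1/10) * [[10, 0], [0, 1]]
first-kind symbols [ij,l] = (1/2)(d_i g_jl + d_j g_il - d_l g_ij): [xx,x] = E_x/2 = 0, [xx,y] = F_x - E_y/2 = 0, [xy,x] = E_y/2 = 0, [xy,y] = G_x/2 = -2, [yy,x] = F_y - G_x/2 = 0, [yy,y] = G_y/2 = 0
Gamma^x_ij = (G*[ij,x] - F*[ij,y])/(EG - F^2), Gamma^y_ij = (E*[ij,y] - F*[ij,x])/(EG - F^2)
Gamma_xxx = 0, Gamma_xxy = 0, Gamma_xyy = 0, Gamma_yxx = 0, Gamma_yxy = -1/5, Gamma_yyy = 0
d^2x/dtau^2 = -(Gamma_xxx*(-1)^2 + 2*Gamma_xxy*(-1)*(-15/8) + Gamma_xyy*(-15/8)^2) = 0
d^2y/dtau^2 = -(Gamma_yxx*(-1)^2 + 2*Gamma_yxy*(-1)*(-15/8) + Gamma_yyy*(-15/8)^2) = 3/4


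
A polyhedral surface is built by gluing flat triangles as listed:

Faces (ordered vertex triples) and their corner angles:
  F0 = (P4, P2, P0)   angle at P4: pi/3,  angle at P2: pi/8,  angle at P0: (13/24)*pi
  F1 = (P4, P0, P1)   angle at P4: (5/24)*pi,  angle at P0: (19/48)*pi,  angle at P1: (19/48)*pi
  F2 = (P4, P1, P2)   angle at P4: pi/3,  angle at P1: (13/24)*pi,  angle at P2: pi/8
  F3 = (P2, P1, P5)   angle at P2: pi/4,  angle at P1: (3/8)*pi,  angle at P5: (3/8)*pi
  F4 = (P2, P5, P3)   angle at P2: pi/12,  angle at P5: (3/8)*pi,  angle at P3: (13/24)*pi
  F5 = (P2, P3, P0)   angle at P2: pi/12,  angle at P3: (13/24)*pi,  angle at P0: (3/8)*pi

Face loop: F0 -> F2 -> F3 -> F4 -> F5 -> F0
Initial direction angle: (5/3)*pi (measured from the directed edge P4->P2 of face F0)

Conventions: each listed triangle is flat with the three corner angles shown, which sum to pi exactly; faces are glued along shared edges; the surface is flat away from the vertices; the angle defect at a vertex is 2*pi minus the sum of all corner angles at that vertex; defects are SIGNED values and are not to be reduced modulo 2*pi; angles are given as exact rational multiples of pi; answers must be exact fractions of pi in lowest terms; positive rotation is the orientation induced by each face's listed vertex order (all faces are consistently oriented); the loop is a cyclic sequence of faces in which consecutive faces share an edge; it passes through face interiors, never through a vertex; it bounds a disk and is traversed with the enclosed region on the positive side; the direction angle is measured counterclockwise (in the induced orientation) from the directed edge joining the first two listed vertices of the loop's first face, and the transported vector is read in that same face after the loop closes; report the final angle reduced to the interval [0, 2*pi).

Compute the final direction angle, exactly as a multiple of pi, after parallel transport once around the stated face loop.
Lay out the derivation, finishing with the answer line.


enclosed vertex P2: corner angles sum to (2/3)*pi, defect = 2*pi - (2/3)*pi = (4/3)*pi
the rotation equals the total enclosed defect, so the final angle is initial + defects (mod 2*pi)
final angle = (5/3)*pi + (4/3)*pi = pi (mod 2*pi)

Answer: final direction angle = pi
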